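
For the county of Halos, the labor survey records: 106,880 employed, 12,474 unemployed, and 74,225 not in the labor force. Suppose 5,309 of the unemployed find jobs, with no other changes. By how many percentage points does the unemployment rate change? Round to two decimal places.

The unemployment rate changes by −4.45 percentage points.

Initially, labor force = 106,880 + 12,474 = 119,354, so u = 12,474/119,354 = 10.45%.
After the change, unemployed falls and employed rises by 5,309; labor force unchanged → E = 112,189, U = 7,165, labor force = 119,354.
New unemployment rate = 7,165 / 119,354 = 6.00%.
Change = 6.00% − 10.45% = −4.45 percentage points.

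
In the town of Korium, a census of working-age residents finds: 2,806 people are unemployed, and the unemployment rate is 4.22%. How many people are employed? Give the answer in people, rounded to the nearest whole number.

About 63,687 are employed.

Labor force = U / u = 2,806 / 0.0422 ≈ 66,493.
Employed = labor force − unemployed = 66,493 − 2,806 = 63,687.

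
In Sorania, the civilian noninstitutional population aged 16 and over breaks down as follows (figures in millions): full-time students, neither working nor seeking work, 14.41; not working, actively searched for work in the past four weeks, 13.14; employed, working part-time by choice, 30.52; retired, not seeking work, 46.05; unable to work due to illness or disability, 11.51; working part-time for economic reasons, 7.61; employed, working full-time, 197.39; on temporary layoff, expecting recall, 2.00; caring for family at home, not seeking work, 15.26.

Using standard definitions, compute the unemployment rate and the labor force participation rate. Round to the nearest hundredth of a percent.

Employed = 30.52 + 7.61 + 197.39 = 235.52 million (anyone who worked, including part-time for economic reasons, counts as employed).
Unemployed = 13.14 + 2.00 = 15.14 million (jobless and actively searching, or on temporary layoff).
Labor force = 235.52 + 15.14 = 250.66 million.
Not in labor force = 14.41 + 46.05 + 11.51 + 15.26 = 87.23 million (those not working and not actively searching are outside the labor force).
Civilian working-age population = 250.66 + 87.23 = 337.89 million.
Unemployment rate = 15.14 / 250.66 = 6.04%.
Labor force participation rate = 250.66 / 337.89 = 74.18%.

Unemployment rate ≈ 6.04%; labor force participation rate ≈ 74.18%.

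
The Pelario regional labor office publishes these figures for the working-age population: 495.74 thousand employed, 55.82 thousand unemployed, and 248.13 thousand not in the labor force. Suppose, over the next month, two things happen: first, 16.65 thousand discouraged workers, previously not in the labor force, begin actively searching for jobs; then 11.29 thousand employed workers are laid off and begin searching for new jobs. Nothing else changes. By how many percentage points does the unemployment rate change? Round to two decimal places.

Initially, labor force = 495.74 + 55.82 = 551.56 thousand, so u = 55.82/551.56 = 10.12%.
After the first change, unemployed and labor force both rise by 16.65 → E = 495.74, U = 72.47, labor force = 568.21 thousand.
After the second change, employed falls and unemployed rises by 11.29; labor force unchanged → E = 484.45, U = 83.76, labor force = 568.21 thousand.
New unemployment rate = 83.76 / 568.21 = 14.74%.
Change = 14.74% − 10.12% = +4.62 percentage points.

The unemployment rate changes by +4.62 percentage points.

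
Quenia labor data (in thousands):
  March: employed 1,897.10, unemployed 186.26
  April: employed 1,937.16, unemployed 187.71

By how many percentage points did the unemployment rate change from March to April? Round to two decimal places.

The unemployment rate changed by −0.11 percentage points.

March: labor force = 1,897.10 + 186.26 = 2,083.36; u = 186.26/2,083.36 = 8.94%.
April: labor force = 1,937.16 + 187.71 = 2,124.87; u = 187.71/2,124.87 = 8.83%.
Change = 8.83% − 8.94% = −0.11 pp.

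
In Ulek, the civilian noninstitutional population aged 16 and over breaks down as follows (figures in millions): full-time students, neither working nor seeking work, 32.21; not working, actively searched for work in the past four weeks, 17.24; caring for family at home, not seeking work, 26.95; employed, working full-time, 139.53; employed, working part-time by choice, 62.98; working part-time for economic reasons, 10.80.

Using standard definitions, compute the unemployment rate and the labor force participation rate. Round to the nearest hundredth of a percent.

Unemployment rate ≈ 7.48%; labor force participation rate ≈ 79.58%.

Employed = 139.53 + 62.98 + 10.80 = 213.31 million (anyone who worked, including part-time for economic reasons, counts as employed).
Unemployed = 17.24 million.
Labor force = 213.31 + 17.24 = 230.55 million.
Not in labor force = 32.21 + 26.95 = 59.16 million (those not working and not actively searching are outside the labor force).
Civilian working-age population = 230.55 + 59.16 = 289.71 million.
Unemployment rate = 17.24 / 230.55 = 7.48%.
Labor force participation rate = 230.55 / 289.71 = 79.58%.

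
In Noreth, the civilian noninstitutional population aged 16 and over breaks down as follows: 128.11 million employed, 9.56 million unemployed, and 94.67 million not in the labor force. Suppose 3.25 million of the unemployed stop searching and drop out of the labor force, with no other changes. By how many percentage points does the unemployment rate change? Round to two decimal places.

The unemployment rate changes by −2.25 percentage points.

Initially, labor force = 128.11 + 9.56 = 137.67 million, so u = 9.56/137.67 = 6.94%.
After the change, unemployed and labor force both fall by 3.25 → E = 128.11, U = 6.31, labor force = 134.42 million.
New unemployment rate = 6.31 / 134.42 = 4.69%.
Change = 4.69% − 6.94% = −2.25 percentage points.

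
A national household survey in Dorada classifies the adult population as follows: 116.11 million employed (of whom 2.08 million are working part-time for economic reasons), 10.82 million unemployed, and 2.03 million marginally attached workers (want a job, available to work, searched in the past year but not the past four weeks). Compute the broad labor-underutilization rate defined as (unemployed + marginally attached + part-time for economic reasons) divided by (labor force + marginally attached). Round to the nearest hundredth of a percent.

Broad underutilization rate ≈ 11.58%.

Labor force = 116.11 + 10.82 = 126.93 million.
Numerator = 10.82 + 2.03 + 2.08 = 14.93 million.
Denominator = 126.93 + 2.03 = 128.96 million.
Broad rate = 14.93 / 128.96 = 11.58%.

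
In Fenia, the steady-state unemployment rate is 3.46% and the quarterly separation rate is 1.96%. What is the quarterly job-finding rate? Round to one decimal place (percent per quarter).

Job-finding rate ≈ 54.7% per quarter.

From u* = s/(s+f): f = s·(1−u)/u.
f = 1.96 × (1 − 0.0346) / 0.0346 = 1.8922 / 0.0346 ≈ 54.7% per quarter.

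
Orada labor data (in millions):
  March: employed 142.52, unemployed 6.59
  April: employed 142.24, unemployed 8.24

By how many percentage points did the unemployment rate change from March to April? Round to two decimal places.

March: labor force = 142.52 + 6.59 = 149.11; u = 6.59/149.11 = 4.42%.
April: labor force = 142.24 + 8.24 = 150.48; u = 8.24/150.48 = 5.48%.
Change = 5.48% − 4.42% = +1.06 pp.

The unemployment rate changed by +1.06 percentage points.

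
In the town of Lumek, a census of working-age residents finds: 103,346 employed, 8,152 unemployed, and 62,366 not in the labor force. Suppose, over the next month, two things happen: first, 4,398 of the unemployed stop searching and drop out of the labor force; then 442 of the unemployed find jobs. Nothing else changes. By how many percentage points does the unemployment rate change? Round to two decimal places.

Initially, labor force = 103,346 + 8,152 = 111,498, so u = 8,152/111,498 = 7.31%.
After the first change, unemployed and labor force both fall by 4,398 → E = 103,346, U = 3,754, labor force = 107,100.
After the second change, unemployed falls and employed rises by 442; labor force unchanged → E = 103,788, U = 3,312, labor force = 107,100.
New unemployment rate = 3,312 / 107,100 = 3.09%.
Change = 3.09% − 7.31% = −4.22 percentage points.

The unemployment rate changes by −4.22 percentage points.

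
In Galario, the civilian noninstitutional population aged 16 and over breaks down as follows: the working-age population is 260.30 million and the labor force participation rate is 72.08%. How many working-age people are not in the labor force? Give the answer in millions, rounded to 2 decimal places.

Share not in the labor force = 1 − 0.7208 = 0.2792.
Not in labor force = 0.2792 × 260.30 ≈ 72.68 million.

About 72.68 million are not in the labor force.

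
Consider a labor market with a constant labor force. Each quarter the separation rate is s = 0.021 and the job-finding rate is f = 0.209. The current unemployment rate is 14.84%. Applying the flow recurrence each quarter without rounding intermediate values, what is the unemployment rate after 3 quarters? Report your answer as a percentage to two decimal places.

With a fixed labor force, u_{t+1} = u_t + s·(1−u_t) − f·u_t = u_t·(1−s−f) + s.
Here 1−s−f = 0.770 and s = 0.021.
u_1 = 0.148400 × 0.770 + 0.021 = 0.135268.
u_2 = 0.135268 × 0.770 + 0.021 = 0.125156.
u_3 = 0.125156 × 0.770 + 0.021 = 0.117370.

Unemployment rate after three quarters ≈ 11.74%.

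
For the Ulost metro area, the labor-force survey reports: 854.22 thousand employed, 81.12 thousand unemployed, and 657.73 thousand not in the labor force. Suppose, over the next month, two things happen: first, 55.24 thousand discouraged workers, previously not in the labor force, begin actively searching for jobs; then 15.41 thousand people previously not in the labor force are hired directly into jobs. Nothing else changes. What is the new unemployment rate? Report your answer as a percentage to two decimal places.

New unemployment rate ≈ 13.55%.

Initially, labor force = 854.22 + 81.12 = 935.34 thousand, so u = 81.12/935.34 = 8.67%.
After the first change, unemployed and labor force both rise by 55.24 → E = 854.22, U = 136.36, labor force = 990.58 thousand.
After the second change, employed and labor force both rise by 15.41; unemployed unchanged → E = 869.63, U = 136.36, labor force = 1,005.99 thousand.
New unemployment rate = 136.36 / 1,005.99 = 13.55%.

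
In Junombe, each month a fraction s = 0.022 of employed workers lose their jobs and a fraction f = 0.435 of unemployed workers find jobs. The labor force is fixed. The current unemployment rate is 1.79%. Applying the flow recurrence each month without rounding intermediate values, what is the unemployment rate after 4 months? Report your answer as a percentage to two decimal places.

Unemployment rate after four months ≈ 4.55%.

With a fixed labor force, u_{t+1} = u_t + s·(1−u_t) − f·u_t = u_t·(1−s−f) + s.
Here 1−s−f = 0.543 and s = 0.022.
u_1 = 0.017900 × 0.543 + 0.022 = 0.031720.
u_2 = 0.031720 × 0.543 + 0.022 = 0.039224.
u_3 = 0.039224 × 0.543 + 0.022 = 0.043299.
u_4 = 0.043299 × 0.543 + 0.022 = 0.045511.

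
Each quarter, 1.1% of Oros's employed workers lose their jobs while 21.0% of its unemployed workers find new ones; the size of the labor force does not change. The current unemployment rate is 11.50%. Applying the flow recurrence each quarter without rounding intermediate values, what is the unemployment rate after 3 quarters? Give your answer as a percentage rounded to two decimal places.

Unemployment rate after three quarters ≈ 8.06%.

With a fixed labor force, u_{t+1} = u_t + s·(1−u_t) − f·u_t = u_t·(1−s−f) + s.
Here 1−s−f = 0.779 and s = 0.011.
u_1 = 0.115000 × 0.779 + 0.011 = 0.100585.
u_2 = 0.100585 × 0.779 + 0.011 = 0.089356.
u_3 = 0.089356 × 0.779 + 0.011 = 0.080608.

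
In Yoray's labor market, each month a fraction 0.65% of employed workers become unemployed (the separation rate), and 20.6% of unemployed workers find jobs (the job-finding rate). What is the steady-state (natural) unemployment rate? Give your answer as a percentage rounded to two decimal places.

Steady-state unemployment rate ≈ 3.06%.

At steady state the flows balance: s·E = f·U, so U/(E+U) = s/(s+f).
u* = 0.65 / (0.65 + 20.6) = 0.65 / 21.25 = 3.06%.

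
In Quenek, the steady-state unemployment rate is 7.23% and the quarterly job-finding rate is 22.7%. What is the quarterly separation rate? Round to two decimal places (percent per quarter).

From u* = s/(s+f): s = u·f/(1−u).
s = 0.0723 × 22.7 / (1 − 0.0723) = 1.6412 / 0.9277 ≈ 1.77% per quarter.

Separation rate ≈ 1.77% per quarter.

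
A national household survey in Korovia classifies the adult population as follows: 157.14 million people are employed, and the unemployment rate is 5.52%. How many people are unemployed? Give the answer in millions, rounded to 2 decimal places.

About 9.18 million are unemployed.

Let U be the number unemployed. The labor force is E + U, and U/(E+U) = 0.0552.
So U = 0.0552 × 157.14 / (1 − 0.0552) = 8.6741 / 0.9448 ≈ 9.18 million.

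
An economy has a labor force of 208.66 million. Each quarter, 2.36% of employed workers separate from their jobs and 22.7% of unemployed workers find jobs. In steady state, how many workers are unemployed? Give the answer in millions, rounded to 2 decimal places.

Steady-state unemployment rate u* = s/(s+f) = 2.36/(2.36+22.7) = 0.094174.
Unemployed = u* × labor force = 0.094174 × 208.66 ≈ 19.65 million.

About 19.65 million are unemployed in steady state.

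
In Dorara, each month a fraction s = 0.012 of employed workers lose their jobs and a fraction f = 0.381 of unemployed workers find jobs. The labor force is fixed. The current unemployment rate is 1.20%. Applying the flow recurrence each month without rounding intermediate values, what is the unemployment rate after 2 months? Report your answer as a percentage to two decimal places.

Unemployment rate after two months ≈ 2.37%.

With a fixed labor force, u_{t+1} = u_t + s·(1−u_t) − f·u_t = u_t·(1−s−f) + s.
Here 1−s−f = 0.607 and s = 0.012.
u_1 = 0.012000 × 0.607 + 0.012 = 0.019284.
u_2 = 0.019284 × 0.607 + 0.012 = 0.023705.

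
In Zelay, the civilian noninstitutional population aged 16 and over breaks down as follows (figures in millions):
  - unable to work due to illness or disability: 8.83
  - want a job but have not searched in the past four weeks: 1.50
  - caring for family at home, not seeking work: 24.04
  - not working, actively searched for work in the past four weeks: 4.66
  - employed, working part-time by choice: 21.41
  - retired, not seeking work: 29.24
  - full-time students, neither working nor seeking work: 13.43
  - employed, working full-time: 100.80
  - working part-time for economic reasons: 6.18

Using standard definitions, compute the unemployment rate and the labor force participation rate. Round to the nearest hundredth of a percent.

Employed = 21.41 + 100.80 + 6.18 = 128.39 million (anyone who worked, including part-time for economic reasons, counts as employed).
Unemployed = 4.66 million.
Labor force = 128.39 + 4.66 = 133.05 million.
Not in labor force = 8.83 + 1.50 + 24.04 + 29.24 + 13.43 = 77.04 million (those not working and not actively searching are outside the labor force — including those who want a job but have given up searching).
Civilian working-age population = 133.05 + 77.04 = 210.09 million.
Unemployment rate = 4.66 / 133.05 = 3.50%.
Labor force participation rate = 133.05 / 210.09 = 63.33%.

Unemployment rate ≈ 3.50%; labor force participation rate ≈ 63.33%.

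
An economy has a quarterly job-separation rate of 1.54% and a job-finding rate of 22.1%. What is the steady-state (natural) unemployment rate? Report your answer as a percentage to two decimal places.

At steady state the flows balance: s·E = f·U, so U/(E+U) = s/(s+f).
u* = 1.54 / (1.54 + 22.1) = 1.54 / 23.64 = 6.51%.

Steady-state unemployment rate ≈ 6.51%.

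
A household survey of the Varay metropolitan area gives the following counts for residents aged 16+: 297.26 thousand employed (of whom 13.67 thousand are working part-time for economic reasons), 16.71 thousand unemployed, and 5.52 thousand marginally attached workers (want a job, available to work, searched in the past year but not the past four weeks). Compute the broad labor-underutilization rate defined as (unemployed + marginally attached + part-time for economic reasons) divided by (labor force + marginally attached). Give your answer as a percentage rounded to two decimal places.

Broad underutilization rate ≈ 11.24%.

Labor force = 297.26 + 16.71 = 313.97 thousand.
Numerator = 16.71 + 5.52 + 13.67 = 35.90 thousand.
Denominator = 313.97 + 5.52 = 319.49 thousand.
Broad rate = 35.90 / 319.49 = 11.24%.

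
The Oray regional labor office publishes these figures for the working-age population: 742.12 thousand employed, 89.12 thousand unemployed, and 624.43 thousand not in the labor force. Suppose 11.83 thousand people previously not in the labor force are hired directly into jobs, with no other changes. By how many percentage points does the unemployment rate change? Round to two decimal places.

Initially, labor force = 742.12 + 89.12 = 831.24 thousand, so u = 89.12/831.24 = 10.72%.
After the change, employed and labor force both rise by 11.83; unemployed unchanged → E = 753.95, U = 89.12, labor force = 843.07 thousand.
New unemployment rate = 89.12 / 843.07 = 10.57%.
Change = 10.57% − 10.72% = −0.15 percentage points.

The unemployment rate changes by −0.15 percentage points.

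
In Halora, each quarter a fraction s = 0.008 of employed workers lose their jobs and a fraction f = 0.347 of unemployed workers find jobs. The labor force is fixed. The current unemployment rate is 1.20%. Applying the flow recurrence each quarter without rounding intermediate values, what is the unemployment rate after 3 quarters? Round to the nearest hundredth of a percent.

Unemployment rate after three quarters ≈ 1.97%.

With a fixed labor force, u_{t+1} = u_t + s·(1−u_t) − f·u_t = u_t·(1−s−f) + s.
Here 1−s−f = 0.645 and s = 0.008.
u_1 = 0.012000 × 0.645 + 0.008 = 0.015740.
u_2 = 0.015740 × 0.645 + 0.008 = 0.018152.
u_3 = 0.018152 × 0.645 + 0.008 = 0.019708.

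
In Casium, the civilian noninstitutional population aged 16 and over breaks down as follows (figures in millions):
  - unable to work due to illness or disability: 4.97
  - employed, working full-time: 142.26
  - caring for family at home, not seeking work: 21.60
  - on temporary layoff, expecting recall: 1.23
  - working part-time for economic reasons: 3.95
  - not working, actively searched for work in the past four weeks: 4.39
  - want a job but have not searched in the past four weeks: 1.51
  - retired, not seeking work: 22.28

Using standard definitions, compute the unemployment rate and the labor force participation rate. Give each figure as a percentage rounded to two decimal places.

Employed = 142.26 + 3.95 = 146.21 million (anyone who worked, including part-time for economic reasons, counts as employed).
Unemployed = 1.23 + 4.39 = 5.62 million (jobless and actively searching, or on temporary layoff).
Labor force = 146.21 + 5.62 = 151.83 million.
Not in labor force = 4.97 + 21.60 + 1.51 + 22.28 = 50.36 million (those not working and not actively searching are outside the labor force — including those who want a job but have given up searching).
Civilian working-age population = 151.83 + 50.36 = 202.19 million.
Unemployment rate = 5.62 / 151.83 = 3.70%.
Labor force participation rate = 151.83 / 202.19 = 75.09%.

Unemployment rate ≈ 3.70%; labor force participation rate ≈ 75.09%.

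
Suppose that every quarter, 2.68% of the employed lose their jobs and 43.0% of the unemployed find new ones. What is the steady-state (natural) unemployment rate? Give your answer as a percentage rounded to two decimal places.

Steady-state unemployment rate ≈ 5.87%.

At steady state the flows balance: s·E = f·U, so U/(E+U) = s/(s+f).
u* = 2.68 / (2.68 + 43.0) = 2.68 / 45.68 = 5.87%.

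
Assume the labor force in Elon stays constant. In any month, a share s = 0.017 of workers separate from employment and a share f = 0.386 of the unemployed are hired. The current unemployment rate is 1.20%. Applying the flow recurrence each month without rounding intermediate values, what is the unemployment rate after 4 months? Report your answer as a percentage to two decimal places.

With a fixed labor force, u_{t+1} = u_t + s·(1−u_t) − f·u_t = u_t·(1−s−f) + s.
Here 1−s−f = 0.597 and s = 0.017.
u_1 = 0.012000 × 0.597 + 0.017 = 0.024164.
u_2 = 0.024164 × 0.597 + 0.017 = 0.031426.
u_3 = 0.031426 × 0.597 + 0.017 = 0.035761.
u_4 = 0.035761 × 0.597 + 0.017 = 0.038349.

Unemployment rate after four months ≈ 3.83%.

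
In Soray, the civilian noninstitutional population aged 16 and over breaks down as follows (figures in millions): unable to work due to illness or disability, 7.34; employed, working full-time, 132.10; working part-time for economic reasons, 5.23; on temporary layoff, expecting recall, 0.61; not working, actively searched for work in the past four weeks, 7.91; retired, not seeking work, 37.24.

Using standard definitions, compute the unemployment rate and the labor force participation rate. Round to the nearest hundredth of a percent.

Unemployment rate ≈ 5.84%; labor force participation rate ≈ 76.59%.

Employed = 132.10 + 5.23 = 137.33 million (anyone who worked, including part-time for economic reasons, counts as employed).
Unemployed = 0.61 + 7.91 = 8.52 million (jobless and actively searching, or on temporary layoff).
Labor force = 137.33 + 8.52 = 145.85 million.
Not in labor force = 7.34 + 37.24 = 44.58 million (those not working and not actively searching are outside the labor force).
Civilian working-age population = 145.85 + 44.58 = 190.43 million.
Unemployment rate = 8.52 / 145.85 = 5.84%.
Labor force participation rate = 145.85 / 190.43 = 76.59%.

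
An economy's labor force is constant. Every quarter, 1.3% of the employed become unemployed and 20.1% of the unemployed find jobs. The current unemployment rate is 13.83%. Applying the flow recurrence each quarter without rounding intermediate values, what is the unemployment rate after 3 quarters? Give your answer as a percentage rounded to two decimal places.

With a fixed labor force, u_{t+1} = u_t + s·(1−u_t) − f·u_t = u_t·(1−s−f) + s.
Here 1−s−f = 0.786 and s = 0.013.
u_1 = 0.138300 × 0.786 + 0.013 = 0.121704.
u_2 = 0.121704 × 0.786 + 0.013 = 0.108659.
u_3 = 0.108659 × 0.786 + 0.013 = 0.098406.

Unemployment rate after three quarters ≈ 9.84%.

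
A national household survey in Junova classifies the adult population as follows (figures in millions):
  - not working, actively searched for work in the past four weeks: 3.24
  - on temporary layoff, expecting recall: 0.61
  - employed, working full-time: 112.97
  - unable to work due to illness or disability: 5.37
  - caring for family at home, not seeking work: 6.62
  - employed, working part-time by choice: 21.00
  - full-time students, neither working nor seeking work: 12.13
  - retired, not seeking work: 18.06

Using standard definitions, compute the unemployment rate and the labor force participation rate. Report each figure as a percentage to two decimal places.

Employed = 112.97 + 21.00 = 133.97 million.
Unemployed = 3.24 + 0.61 = 3.85 million (jobless and actively searching, or on temporary layoff).
Labor force = 133.97 + 3.85 = 137.82 million.
Not in labor force = 5.37 + 6.62 + 12.13 + 18.06 = 42.18 million (those not working and not actively searching are outside the labor force).
Civilian working-age population = 137.82 + 42.18 = 180.00 million.
Unemployment rate = 3.85 / 137.82 = 2.79%.
Labor force participation rate = 137.82 / 180.00 = 76.57%.

Unemployment rate ≈ 2.79%; labor force participation rate ≈ 76.57%.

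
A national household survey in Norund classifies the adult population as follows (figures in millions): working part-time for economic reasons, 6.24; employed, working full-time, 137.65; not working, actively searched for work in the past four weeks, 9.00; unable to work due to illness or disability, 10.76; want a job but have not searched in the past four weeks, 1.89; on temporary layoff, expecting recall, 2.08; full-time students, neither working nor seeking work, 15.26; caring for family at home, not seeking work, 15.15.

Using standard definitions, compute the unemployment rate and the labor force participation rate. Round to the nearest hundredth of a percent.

Unemployment rate ≈ 7.15%; labor force participation rate ≈ 78.26%.

Employed = 6.24 + 137.65 = 143.89 million (anyone who worked, including part-time for economic reasons, counts as employed).
Unemployed = 9.00 + 2.08 = 11.08 million (jobless and actively searching, or on temporary layoff).
Labor force = 143.89 + 11.08 = 154.97 million.
Not in labor force = 10.76 + 1.89 + 15.26 + 15.15 = 43.06 million (those not working and not actively searching are outside the labor force — including those who want a job but have given up searching).
Civilian working-age population = 154.97 + 43.06 = 198.03 million.
Unemployment rate = 11.08 / 154.97 = 7.15%.
Labor force participation rate = 154.97 / 198.03 = 78.26%.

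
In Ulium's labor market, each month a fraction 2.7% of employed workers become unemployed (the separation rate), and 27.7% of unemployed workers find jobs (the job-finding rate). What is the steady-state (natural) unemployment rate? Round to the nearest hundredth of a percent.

At steady state the flows balance: s·E = f·U, so U/(E+U) = s/(s+f).
u* = 2.7 / (2.7 + 27.7) = 2.7 / 30.40 = 8.88%.

Steady-state unemployment rate ≈ 8.88%.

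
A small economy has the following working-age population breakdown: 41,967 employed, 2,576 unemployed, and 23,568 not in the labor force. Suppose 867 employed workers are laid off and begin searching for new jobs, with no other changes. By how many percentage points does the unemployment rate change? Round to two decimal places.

Initially, labor force = 41,967 + 2,576 = 44,543, so u = 2,576/44,543 = 5.78%.
After the change, employed falls and unemployed rises by 867; labor force unchanged → E = 41,100, U = 3,443, labor force = 44,543.
New unemployment rate = 3,443 / 44,543 = 7.73%.
Change = 7.73% − 5.78% = +1.95 percentage points.

The unemployment rate changes by +1.95 percentage points.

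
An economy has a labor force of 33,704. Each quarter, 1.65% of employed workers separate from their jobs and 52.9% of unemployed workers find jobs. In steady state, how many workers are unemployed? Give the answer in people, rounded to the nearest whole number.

About 1,019 are unemployed in steady state.

Steady-state unemployment rate u* = s/(s+f) = 1.65/(1.65+52.9) = 0.030247.
Unemployed = u* × labor force = 0.030247 × 33,704 ≈ 1,019.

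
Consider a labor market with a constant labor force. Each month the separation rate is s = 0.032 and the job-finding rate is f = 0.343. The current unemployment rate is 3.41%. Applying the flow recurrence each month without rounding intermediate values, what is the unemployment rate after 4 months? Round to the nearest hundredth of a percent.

With a fixed labor force, u_{t+1} = u_t + s·(1−u_t) − f·u_t = u_t·(1−s−f) + s.
Here 1−s−f = 0.625 and s = 0.032.
u_1 = 0.034100 × 0.625 + 0.032 = 0.053312.
u_2 = 0.053312 × 0.625 + 0.032 = 0.065320.
u_3 = 0.065320 × 0.625 + 0.032 = 0.072825.
u_4 = 0.072825 × 0.625 + 0.032 = 0.077516.

Unemployment rate after four months ≈ 7.75%.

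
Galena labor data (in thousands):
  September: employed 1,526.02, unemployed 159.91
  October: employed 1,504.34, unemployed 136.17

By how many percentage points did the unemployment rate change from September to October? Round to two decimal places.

September: labor force = 1,526.02 + 159.91 = 1,685.93; u = 159.91/1,685.93 = 9.48%.
October: labor force = 1,504.34 + 136.17 = 1,640.51; u = 136.17/1,640.51 = 8.30%.
Change = 8.30% − 9.48% = −1.18 pp.

The unemployment rate changed by −1.18 percentage points.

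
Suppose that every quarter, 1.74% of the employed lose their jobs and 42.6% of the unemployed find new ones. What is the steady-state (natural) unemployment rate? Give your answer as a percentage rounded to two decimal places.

At steady state the flows balance: s·E = f·U, so U/(E+U) = s/(s+f).
u* = 1.74 / (1.74 + 42.6) = 1.74 / 44.34 = 3.92%.

Steady-state unemployment rate ≈ 3.92%.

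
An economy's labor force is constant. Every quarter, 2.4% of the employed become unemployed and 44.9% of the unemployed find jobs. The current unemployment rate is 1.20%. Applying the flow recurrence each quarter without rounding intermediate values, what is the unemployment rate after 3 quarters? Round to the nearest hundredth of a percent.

With a fixed labor force, u_{t+1} = u_t + s·(1−u_t) − f·u_t = u_t·(1−s−f) + s.
Here 1−s−f = 0.527 and s = 0.024.
u_1 = 0.012000 × 0.527 + 0.024 = 0.030324.
u_2 = 0.030324 × 0.527 + 0.024 = 0.039981.
u_3 = 0.039981 × 0.527 + 0.024 = 0.045070.

Unemployment rate after three quarters ≈ 4.51%.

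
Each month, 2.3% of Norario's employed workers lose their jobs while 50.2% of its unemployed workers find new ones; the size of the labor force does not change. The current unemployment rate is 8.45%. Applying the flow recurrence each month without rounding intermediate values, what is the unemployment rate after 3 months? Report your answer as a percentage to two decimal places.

Unemployment rate after three months ≈ 4.82%.

With a fixed labor force, u_{t+1} = u_t + s·(1−u_t) − f·u_t = u_t·(1−s−f) + s.
Here 1−s−f = 0.475 and s = 0.023.
u_1 = 0.084500 × 0.475 + 0.023 = 0.063137.
u_2 = 0.063137 × 0.475 + 0.023 = 0.052990.
u_3 = 0.052990 × 0.475 + 0.023 = 0.048170.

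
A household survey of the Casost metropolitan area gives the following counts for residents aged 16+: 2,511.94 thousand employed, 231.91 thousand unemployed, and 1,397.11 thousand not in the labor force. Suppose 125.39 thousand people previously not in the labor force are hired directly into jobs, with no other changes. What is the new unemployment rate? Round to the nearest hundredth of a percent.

New unemployment rate ≈ 8.08%.

Initially, labor force = 2,511.94 + 231.91 = 2,743.85 thousand, so u = 231.91/2,743.85 = 8.45%.
After the change, employed and labor force both rise by 125.39; unemployed unchanged → E = 2,637.33, U = 231.91, labor force = 2,869.24 thousand.
New unemployment rate = 231.91 / 2,869.24 = 8.08%.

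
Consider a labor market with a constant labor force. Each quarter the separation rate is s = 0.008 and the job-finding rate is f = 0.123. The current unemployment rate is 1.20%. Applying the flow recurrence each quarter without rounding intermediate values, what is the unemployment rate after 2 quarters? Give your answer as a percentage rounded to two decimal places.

With a fixed labor force, u_{t+1} = u_t + s·(1−u_t) − f·u_t = u_t·(1−s−f) + s.
Here 1−s−f = 0.869 and s = 0.008.
u_1 = 0.012000 × 0.869 + 0.008 = 0.018428.
u_2 = 0.018428 × 0.869 + 0.008 = 0.024014.

Unemployment rate after two quarters ≈ 2.40%.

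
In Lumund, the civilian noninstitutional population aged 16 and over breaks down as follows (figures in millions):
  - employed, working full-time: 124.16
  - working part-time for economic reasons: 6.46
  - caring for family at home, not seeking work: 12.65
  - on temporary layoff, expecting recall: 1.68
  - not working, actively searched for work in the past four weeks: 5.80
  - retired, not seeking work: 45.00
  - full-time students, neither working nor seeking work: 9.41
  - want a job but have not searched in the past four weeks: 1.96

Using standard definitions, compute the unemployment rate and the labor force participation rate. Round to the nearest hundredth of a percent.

Unemployment rate ≈ 5.42%; labor force participation rate ≈ 66.68%.

Employed = 124.16 + 6.46 = 130.62 million (anyone who worked, including part-time for economic reasons, counts as employed).
Unemployed = 1.68 + 5.80 = 7.48 million (jobless and actively searching, or on temporary layoff).
Labor force = 130.62 + 7.48 = 138.10 million.
Not in labor force = 12.65 + 45.00 + 9.41 + 1.96 = 69.02 million (those not working and not actively searching are outside the labor force — including those who want a job but have given up searching).
Civilian working-age population = 138.10 + 69.02 = 207.12 million.
Unemployment rate = 7.48 / 138.10 = 5.42%.
Labor force participation rate = 138.10 / 207.12 = 66.68%.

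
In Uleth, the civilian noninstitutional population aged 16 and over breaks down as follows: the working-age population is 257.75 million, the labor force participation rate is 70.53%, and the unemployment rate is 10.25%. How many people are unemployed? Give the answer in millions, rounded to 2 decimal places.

About 18.63 million are unemployed.

Labor force = 0.7053 × 257.75 = 181.79 million.
Unemployed = 0.1025 × 181.79 ≈ 18.63 million.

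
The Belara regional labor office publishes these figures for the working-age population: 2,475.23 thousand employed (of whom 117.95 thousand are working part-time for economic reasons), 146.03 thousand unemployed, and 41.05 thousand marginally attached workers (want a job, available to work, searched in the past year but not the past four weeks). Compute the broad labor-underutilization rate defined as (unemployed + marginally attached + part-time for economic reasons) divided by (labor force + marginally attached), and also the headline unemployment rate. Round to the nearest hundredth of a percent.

Broad underutilization rate ≈ 11.46%; headline unemployment rate ≈ 5.57%.

Labor force = 2,475.23 + 146.03 = 2,621.26 thousand.
Numerator = 146.03 + 41.05 + 117.95 = 305.03 thousand.
Denominator = 2,621.26 + 41.05 = 2,662.31 thousand.
Broad rate = 305.03 / 2,662.31 = 11.46%.
Headline unemployment rate = 146.03 / 2,621.26 = 5.57%.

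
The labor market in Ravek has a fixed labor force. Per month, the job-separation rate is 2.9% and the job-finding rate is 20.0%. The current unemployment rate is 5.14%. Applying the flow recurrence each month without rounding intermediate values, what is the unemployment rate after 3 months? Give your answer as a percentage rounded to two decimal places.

With a fixed labor force, u_{t+1} = u_t + s·(1−u_t) − f·u_t = u_t·(1−s−f) + s.
Here 1−s−f = 0.771 and s = 0.029.
u_1 = 0.051400 × 0.771 + 0.029 = 0.068629.
u_2 = 0.068629 × 0.771 + 0.029 = 0.081913.
u_3 = 0.081913 × 0.771 + 0.029 = 0.092155.

Unemployment rate after three months ≈ 9.22%.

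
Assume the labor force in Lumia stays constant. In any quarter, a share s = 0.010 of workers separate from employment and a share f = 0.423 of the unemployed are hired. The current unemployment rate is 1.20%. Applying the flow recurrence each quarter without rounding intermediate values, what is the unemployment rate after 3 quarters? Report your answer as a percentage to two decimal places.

With a fixed labor force, u_{t+1} = u_t + s·(1−u_t) − f·u_t = u_t·(1−s−f) + s.
Here 1−s−f = 0.567 and s = 0.010.
u_1 = 0.012000 × 0.567 + 0.010 = 0.016804.
u_2 = 0.016804 × 0.567 + 0.010 = 0.019528.
u_3 = 0.019528 × 0.567 + 0.010 = 0.021072.

Unemployment rate after three quarters ≈ 2.11%.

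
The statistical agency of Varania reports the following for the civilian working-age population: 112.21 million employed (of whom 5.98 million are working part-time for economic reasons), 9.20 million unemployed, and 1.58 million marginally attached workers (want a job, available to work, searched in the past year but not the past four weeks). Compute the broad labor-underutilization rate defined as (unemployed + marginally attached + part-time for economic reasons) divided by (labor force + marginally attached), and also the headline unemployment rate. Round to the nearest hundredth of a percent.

Broad underutilization rate ≈ 13.63%; headline unemployment rate ≈ 7.58%.

Labor force = 112.21 + 9.20 = 121.41 million.
Numerator = 9.20 + 1.58 + 5.98 = 16.76 million.
Denominator = 121.41 + 1.58 = 122.99 million.
Broad rate = 16.76 / 122.99 = 13.63%.
Headline unemployment rate = 9.20 / 121.41 = 7.58%.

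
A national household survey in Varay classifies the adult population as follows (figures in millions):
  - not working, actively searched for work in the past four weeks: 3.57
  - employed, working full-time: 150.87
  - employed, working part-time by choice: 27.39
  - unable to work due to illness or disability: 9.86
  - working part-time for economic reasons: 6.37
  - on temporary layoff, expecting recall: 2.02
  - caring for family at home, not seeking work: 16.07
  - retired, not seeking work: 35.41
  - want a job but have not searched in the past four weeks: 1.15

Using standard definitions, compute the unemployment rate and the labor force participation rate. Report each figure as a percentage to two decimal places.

Employed = 150.87 + 27.39 + 6.37 = 184.63 million (anyone who worked, including part-time for economic reasons, counts as employed).
Unemployed = 3.57 + 2.02 = 5.59 million (jobless and actively searching, or on temporary layoff).
Labor force = 184.63 + 5.59 = 190.22 million.
Not in labor force = 9.86 + 16.07 + 35.41 + 1.15 = 62.49 million (those not working and not actively searching are outside the labor force — including those who want a job but have given up searching).
Civilian working-age population = 190.22 + 62.49 = 252.71 million.
Unemployment rate = 5.59 / 190.22 = 2.94%.
Labor force participation rate = 190.22 / 252.71 = 75.27%.

Unemployment rate ≈ 2.94%; labor force participation rate ≈ 75.27%.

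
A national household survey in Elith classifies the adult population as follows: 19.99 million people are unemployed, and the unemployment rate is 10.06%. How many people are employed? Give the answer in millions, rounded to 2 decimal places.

Labor force = U / u = 19.99 / 0.1006 ≈ 198.71 million.
Employed = labor force − unemployed = 198.71 − 19.99 = 178.72 million.

About 178.72 million are employed.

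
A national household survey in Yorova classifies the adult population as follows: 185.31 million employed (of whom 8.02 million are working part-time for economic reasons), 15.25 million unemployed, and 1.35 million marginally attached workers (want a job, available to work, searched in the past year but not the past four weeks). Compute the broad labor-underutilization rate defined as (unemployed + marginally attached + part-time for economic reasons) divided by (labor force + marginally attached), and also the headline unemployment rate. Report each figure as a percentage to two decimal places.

Broad underutilization rate ≈ 12.19%; headline unemployment rate ≈ 7.60%.

Labor force = 185.31 + 15.25 = 200.56 million.
Numerator = 15.25 + 1.35 + 8.02 = 24.62 million.
Denominator = 200.56 + 1.35 = 201.91 million.
Broad rate = 24.62 / 201.91 = 12.19%.
Headline unemployment rate = 15.25 / 200.56 = 7.60%.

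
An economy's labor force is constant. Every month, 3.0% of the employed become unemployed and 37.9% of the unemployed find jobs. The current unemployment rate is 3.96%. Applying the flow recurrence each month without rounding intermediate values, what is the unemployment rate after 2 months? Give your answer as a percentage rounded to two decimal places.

With a fixed labor force, u_{t+1} = u_t + s·(1−u_t) − f·u_t = u_t·(1−s−f) + s.
Here 1−s−f = 0.591 and s = 0.030.
u_1 = 0.039600 × 0.591 + 0.030 = 0.053404.
u_2 = 0.053404 × 0.591 + 0.030 = 0.061562.

Unemployment rate after two months ≈ 6.16%.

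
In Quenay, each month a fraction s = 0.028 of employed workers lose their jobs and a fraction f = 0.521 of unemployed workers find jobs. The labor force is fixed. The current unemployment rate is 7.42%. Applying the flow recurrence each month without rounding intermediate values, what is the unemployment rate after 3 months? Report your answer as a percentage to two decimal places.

Unemployment rate after three months ≈ 5.31%.

With a fixed labor force, u_{t+1} = u_t + s·(1−u_t) − f·u_t = u_t·(1−s−f) + s.
Here 1−s−f = 0.451 and s = 0.028.
u_1 = 0.074200 × 0.451 + 0.028 = 0.061464.
u_2 = 0.061464 × 0.451 + 0.028 = 0.055720.
u_3 = 0.055720 × 0.451 + 0.028 = 0.053130.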